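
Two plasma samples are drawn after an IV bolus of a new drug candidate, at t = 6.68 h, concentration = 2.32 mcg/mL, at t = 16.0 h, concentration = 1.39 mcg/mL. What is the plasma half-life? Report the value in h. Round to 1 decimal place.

12.6 h

k = ln(C₁/C₂) / (t₂ − t₁) = ln(2.32/1.39) / (16.0 − 6.68)
  = 0.5123 / 9.320 = 0.05497 h⁻¹
t½ = ln2 / k = 0.693147 / 0.05497 = 12.61 h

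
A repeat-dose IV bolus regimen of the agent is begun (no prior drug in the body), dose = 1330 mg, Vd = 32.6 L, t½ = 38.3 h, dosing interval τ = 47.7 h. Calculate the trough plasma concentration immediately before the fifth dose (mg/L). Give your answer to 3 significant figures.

28.8 mg/L

C₀ per dose = Dose / Vd = 1330 / 32.6 = 40.80 mg/L
k = ln2 / t½ = 0.693147 / 38.3 = 0.01810 h⁻¹
Fraction remaining after one interval: r = e^(−kτ) = e^(−0.01810 × 47.7) = 0.4217
Before dose 5, 4 doses have been given (aged 1τ, 2τ, 3τ, 4τ).
C_trough = C₀ × (r + r² + … + r^4) = C₀ × r(1−r^4)/(1−r)
        = 40.80 × 0.4217 × (1 − 0.03162) / (1 − 0.4217) = 28.81 mg/L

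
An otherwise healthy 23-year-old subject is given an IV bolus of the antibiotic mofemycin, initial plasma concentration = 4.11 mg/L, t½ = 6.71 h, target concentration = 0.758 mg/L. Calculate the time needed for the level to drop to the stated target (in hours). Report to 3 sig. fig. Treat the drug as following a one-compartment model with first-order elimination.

k = ln2 / t½ = 0.693147 / 6.71 = 0.1033 h⁻¹
t = ln(C₀ / C) / k = ln(4.110 / 0.758) / 0.1033
  = ln(5.422) / 0.1033 = 1.690 / 0.1033 = 16.36 h

16.4 h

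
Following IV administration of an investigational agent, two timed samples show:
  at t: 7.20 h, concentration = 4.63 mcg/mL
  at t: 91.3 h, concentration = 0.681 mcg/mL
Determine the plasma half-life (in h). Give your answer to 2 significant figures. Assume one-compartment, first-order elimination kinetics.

k = ln(C₁/C₂) / (t₂ − t₁) = ln(4.63/0.681) / (91.3 − 7.20)
  = 1.917 / 84.10 = 0.02279 h⁻¹
t½ = ln2 / k = 0.693147 / 0.02279 = 30.41 h

30 h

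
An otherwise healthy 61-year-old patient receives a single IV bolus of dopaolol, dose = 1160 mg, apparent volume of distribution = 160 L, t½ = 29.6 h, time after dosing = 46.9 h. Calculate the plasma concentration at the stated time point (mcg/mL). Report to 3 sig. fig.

2.42 mcg/mL

C₀ = Dose / Vd = 1160 / 160 = 7.250 mg/L
k = ln2 / t½ = 0.693147 / 29.6 = 0.02342 h⁻¹
C = C₀ · e^(−k·t) = 7.250 × e^(−0.02342 × 46.9)
  = 7.250 × 0.3334 = 2.417 mg/L
(2.417 mg/L = 2.417 mcg/mL)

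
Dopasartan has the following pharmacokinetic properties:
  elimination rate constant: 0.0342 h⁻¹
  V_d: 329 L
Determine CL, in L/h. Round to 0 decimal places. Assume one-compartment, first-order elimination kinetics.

11 L/h

CL = k × Vd = 0.0342 × 329 = 11.25 L/h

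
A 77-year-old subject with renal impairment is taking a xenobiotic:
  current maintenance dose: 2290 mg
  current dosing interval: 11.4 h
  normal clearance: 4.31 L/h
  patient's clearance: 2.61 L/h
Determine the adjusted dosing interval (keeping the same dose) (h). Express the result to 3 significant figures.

18.8 h

To keep the same average steady-state level, dosing rate must scale with clearance.
CL ratio = 2.61 / 4.31 = 0.6056
New interval (same dose) = 11.4 / 0.6056 = 18.82 h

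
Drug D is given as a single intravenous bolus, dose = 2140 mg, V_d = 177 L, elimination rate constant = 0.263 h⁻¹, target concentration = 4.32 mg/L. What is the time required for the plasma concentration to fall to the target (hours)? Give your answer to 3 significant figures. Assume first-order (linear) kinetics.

C₀ = Dose / Vd = 2140 / 177 = 12.09 mg/L
t = ln(C₀ / C) / k = ln(12.09 / 4.32) / 0.2630
  = ln(2.799) / 0.2630 = 1.029 / 0.2630 = 3.913 h

3.91 h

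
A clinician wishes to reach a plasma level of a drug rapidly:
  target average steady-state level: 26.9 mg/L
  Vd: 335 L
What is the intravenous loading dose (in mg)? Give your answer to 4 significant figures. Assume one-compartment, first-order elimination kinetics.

LD = Css × Vd = 26.9 × 335 = 9012 mg

9012 mg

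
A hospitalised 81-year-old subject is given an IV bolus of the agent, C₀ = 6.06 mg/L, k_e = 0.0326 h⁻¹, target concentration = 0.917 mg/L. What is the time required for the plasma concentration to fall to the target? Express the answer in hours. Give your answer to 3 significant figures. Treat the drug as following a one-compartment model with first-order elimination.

57.9 h

t = ln(C₀ / C) / k = ln(6.060 / 0.917) / 0.03260
  = ln(6.609) / 0.03260 = 1.888 / 0.03260 = 57.91 h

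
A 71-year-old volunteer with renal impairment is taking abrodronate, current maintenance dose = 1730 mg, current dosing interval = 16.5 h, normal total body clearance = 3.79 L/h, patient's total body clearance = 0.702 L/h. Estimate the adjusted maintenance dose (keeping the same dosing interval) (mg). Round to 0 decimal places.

320 mg

To keep the same average steady-state level, dosing rate must scale with clearance.
CL ratio = 0.702 / 3.79 = 0.1852
New dose (same interval) = 1730 × 0.1852 = 320.4 mg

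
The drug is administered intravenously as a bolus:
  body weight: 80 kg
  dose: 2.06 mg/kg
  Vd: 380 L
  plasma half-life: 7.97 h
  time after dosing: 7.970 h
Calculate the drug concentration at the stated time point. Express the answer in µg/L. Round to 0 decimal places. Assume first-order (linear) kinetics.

217 µg/L

Total dose = 2.06 × 80 = 164.8 mg
C₀ = Dose / Vd = 164.8 / 380 = 0.4337 mg/L
k = ln2 / t½ = 0.693147 / 7.97 = 0.08697 h⁻¹
t / t½ = 7.970 / 7.97 = 1 half-lives
C = C₀ × (1/2)^1 = 0.4337 × 0.5000 = 0.2169 mg/L
Convert: 0.2169 mg/L × 1000 = 216.9 µg/L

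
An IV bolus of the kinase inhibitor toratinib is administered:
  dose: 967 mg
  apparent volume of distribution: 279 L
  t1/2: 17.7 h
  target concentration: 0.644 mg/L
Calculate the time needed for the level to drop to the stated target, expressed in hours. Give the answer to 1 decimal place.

C₀ = Dose / Vd = 967.0 / 279 = 3.466 mg/L
k = ln2 / t½ = 0.693147 / 17.7 = 0.03916 h⁻¹
t = ln(C₀ / C) / k = ln(3.466 / 0.644) / 0.03916
  = ln(5.382) / 0.03916 = 1.683 / 0.03916 = 42.98 h

43.0 h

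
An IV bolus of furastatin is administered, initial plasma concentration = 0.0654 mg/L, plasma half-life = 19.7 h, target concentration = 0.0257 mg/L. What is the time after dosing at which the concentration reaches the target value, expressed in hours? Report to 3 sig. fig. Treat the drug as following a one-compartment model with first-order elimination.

k = ln2 / t½ = 0.693147 / 19.7 = 0.03519 h⁻¹
t = ln(C₀ / C) / k = ln(0.06540 / 0.0257) / 0.03519
  = ln(2.545) / 0.03519 = 0.9341 / 0.03519 = 26.54 h

26.5 h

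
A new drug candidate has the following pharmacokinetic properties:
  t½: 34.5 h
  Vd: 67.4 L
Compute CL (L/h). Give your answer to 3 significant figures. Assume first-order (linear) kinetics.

1.35 L/h

k = ln2 / t½ = 0.693147 / 34.5 = 0.02009 h⁻¹
CL = k × Vd = 0.02009 × 67.4 = 1.354 L/h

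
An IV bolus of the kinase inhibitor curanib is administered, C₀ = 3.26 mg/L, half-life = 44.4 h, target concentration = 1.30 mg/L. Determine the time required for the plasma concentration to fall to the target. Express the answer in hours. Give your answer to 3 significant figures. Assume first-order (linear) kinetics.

58.9 h

k = ln2 / t½ = 0.693147 / 44.4 = 0.01561 h⁻¹
t = ln(C₀ / C) / k = ln(3.260 / 1.30) / 0.01561
  = ln(2.508) / 0.01561 = 0.9195 / 0.01561 = 58.90 h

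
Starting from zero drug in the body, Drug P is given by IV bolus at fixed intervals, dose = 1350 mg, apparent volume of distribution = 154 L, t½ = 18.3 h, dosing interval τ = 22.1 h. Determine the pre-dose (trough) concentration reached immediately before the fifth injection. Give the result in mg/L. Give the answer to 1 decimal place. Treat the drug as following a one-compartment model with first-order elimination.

6.5 mg/L

C₀ per dose = Dose / Vd = 1350 / 154 = 8.766 mg/L
k = ln2 / t½ = 0.693147 / 18.3 = 0.03788 h⁻¹
Fraction remaining after one interval: r = e^(−kτ) = e^(−0.03788 × 22.1) = 0.4329
Before dose 5, 4 doses have been given (aged 1τ, 2τ, 3τ, 4τ).
C_trough = C₀ × (r + r² + … + r^4) = C₀ × r(1−r^4)/(1−r)
        = 8.766 × 0.4329 × (1 − 0.03512) / (1 − 0.4329) = 6.457 mg/L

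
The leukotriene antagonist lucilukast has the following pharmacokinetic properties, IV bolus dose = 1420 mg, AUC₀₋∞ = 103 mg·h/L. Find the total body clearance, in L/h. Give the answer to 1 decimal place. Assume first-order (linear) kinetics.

13.8 L/h

CL = Dose / AUC = 1420 / 103 = 13.79 L/h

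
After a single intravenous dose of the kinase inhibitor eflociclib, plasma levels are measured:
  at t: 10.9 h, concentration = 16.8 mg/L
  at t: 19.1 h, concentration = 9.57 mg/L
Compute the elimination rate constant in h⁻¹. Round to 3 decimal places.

k = ln(C₁/C₂) / (t₂ − t₁) = ln(16.8/9.57) / (19.1 − 10.9)
  = 0.5627 / 8.200 = 0.06862 h⁻¹

0.069 h⁻¹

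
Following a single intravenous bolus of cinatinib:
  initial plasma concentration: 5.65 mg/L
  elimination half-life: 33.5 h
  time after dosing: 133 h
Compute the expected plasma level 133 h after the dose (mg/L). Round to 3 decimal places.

0.361 mg/L

k = ln2 / t½ = 0.693147 / 33.5 = 0.02069 h⁻¹
C = C₀ · e^(−k·t) = 5.650 × e^(−0.02069 × 133)
  = 5.650 × 0.06381 = 0.3605 mg/L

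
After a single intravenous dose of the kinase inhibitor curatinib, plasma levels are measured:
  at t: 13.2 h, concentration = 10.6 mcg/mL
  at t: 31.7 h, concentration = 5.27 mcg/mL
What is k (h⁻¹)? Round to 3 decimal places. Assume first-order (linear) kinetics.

k = ln(C₁/C₂) / (t₂ − t₁) = ln(10.6/5.27) / (31.7 − 13.2)
  = 0.6988 / 18.50 = 0.03777 h⁻¹

0.038 h⁻¹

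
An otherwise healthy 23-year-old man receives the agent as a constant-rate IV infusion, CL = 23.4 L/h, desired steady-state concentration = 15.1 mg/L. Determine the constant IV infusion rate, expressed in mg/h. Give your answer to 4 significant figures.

At steady state, infusion rate R₀ = Css × CL = 15.1 × 23.40 = 353.3 mg/h

353.3 mg/h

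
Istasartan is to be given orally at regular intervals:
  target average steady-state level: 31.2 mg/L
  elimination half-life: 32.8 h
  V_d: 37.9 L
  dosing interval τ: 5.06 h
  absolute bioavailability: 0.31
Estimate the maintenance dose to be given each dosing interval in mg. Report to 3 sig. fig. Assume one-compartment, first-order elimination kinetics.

k = ln2 / t½ = 0.693147 / 32.8 = 0.02113 h⁻¹
CL = k × Vd = 0.02113 × 37.9 = 0.8008 L/h
At steady state, F × (Dose/τ) = Css × CL.
Dose = Css × CL × τ / F = 31.2 × 0.8008 × 5.06 / 0.31 = 407.8 mg

408 mg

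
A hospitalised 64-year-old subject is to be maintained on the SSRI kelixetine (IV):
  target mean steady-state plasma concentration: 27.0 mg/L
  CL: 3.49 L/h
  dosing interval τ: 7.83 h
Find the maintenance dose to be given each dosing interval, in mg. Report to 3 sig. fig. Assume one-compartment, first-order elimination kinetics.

At steady state, Dose/τ = Css × CL.
Dose = Css × CL × τ = 27.0 × 3.490 × 7.83 = 737.8 mg

738 mg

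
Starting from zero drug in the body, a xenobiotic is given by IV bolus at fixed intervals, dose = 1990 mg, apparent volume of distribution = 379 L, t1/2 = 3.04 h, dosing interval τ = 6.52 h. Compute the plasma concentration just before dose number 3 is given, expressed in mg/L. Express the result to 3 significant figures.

C₀ per dose = Dose / Vd = 1990 / 379 = 5.251 mg/L
k = ln2 / t½ = 0.693147 / 3.04 = 0.2280 h⁻¹
Fraction remaining after one interval: r = e^(−kτ) = e^(−0.2280 × 6.52) = 0.2261
Before dose 3, 2 doses have been given (aged 1τ, 2τ).
C_trough = C₀ × (r + r²) = 5.251 × (0.2261 + 0.05112) = 1.456 mg/L

1.46 mg/L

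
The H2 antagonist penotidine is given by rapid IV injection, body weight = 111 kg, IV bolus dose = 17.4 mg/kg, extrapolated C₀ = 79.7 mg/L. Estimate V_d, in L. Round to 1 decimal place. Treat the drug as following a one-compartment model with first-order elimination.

24.2 L

Dose = 17.4 × 111 = 1931 mg
Vd = Dose / C₀ = 1931 / 79.7 = 24.23 L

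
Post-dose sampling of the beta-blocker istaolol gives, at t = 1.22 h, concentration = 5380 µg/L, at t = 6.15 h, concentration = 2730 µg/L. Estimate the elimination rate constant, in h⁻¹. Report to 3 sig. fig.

k = ln(C₁/C₂) / (t₂ − t₁) = ln(5380/2730) / (6.15 − 1.22)
  = 0.6784 / 4.930 = 0.1376 h⁻¹

0.138 h⁻¹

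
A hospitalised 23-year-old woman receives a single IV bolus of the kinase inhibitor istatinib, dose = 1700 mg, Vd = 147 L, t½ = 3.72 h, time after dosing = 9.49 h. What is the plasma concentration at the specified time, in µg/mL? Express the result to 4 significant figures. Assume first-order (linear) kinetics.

1.973 µg/mL

C₀ = Dose / Vd = 1700 / 147 = 11.56 mg/L
k = ln2 / t½ = 0.693147 / 3.72 = 0.1863 h⁻¹
C = C₀ · e^(−k·t) = 11.56 × e^(−0.1863 × 9.49)
  = 11.56 × 0.1707 = 1.973 mg/L
(1.973 mg/L = 1.973 µg/mL)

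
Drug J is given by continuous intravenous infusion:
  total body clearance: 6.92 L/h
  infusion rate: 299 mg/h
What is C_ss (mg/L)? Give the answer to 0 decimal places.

At steady state Css = R₀ / CL = 299 / 6.920 = 43.21 mg/L

43 mg/L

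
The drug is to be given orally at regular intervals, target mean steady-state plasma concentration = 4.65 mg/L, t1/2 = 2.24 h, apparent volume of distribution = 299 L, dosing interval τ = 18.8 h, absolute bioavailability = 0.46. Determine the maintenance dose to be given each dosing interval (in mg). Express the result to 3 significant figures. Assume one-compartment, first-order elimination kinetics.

k = ln2 / t½ = 0.693147 / 2.24 = 0.3094 h⁻¹
CL = k × Vd = 0.3094 × 299 = 92.51 L/h
At steady state, F × (Dose/τ) = Css × CL.
Dose = Css × CL × τ / F = 4.65 × 92.51 × 18.8 / 0.46 = 17580 mg

17600 mg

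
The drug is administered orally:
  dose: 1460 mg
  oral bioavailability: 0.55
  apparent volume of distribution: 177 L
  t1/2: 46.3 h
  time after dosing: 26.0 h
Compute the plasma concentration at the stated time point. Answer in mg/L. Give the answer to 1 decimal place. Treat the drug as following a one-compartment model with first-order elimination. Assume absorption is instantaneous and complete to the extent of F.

3.1 mg/L

Amount reaching circulation = F × Dose = 0.55 × 1460 = 803.0 mg
C₀ = F·Dose / Vd = 803.0 / 177 = 4.537 mg/L
k = ln2 / t½ = 0.693147 / 46.3 = 0.01497 h⁻¹
C = C₀ · e^(−k·t) = 4.537 × e^(−0.01497 × 26.0)
  = 4.537 × 0.6776 = 3.074 mg/L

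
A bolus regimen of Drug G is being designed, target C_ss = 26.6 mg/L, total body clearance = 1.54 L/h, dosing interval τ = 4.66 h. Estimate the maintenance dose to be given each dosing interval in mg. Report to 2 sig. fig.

190 mg

At steady state, Dose/τ = Css × CL.
Dose = Css × CL × τ = 26.6 × 1.540 × 4.66 = 190.9 mg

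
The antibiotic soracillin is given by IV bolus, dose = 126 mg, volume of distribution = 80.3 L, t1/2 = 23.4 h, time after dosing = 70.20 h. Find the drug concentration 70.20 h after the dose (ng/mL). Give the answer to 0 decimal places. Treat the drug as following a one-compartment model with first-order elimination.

196 ng/mL

C₀ = Dose / Vd = 126.0 / 80.3 = 1.569 mg/L
k = ln2 / t½ = 0.693147 / 23.4 = 0.02962 h⁻¹
t / t½ = 70.20 / 23.4 = 3 half-lives
C = C₀ × (1/2)^3 = 1.569 × 0.1250 = 0.1961 mg/L
Convert: 0.1961 mg/L × 1000 = 196.1 ng/mL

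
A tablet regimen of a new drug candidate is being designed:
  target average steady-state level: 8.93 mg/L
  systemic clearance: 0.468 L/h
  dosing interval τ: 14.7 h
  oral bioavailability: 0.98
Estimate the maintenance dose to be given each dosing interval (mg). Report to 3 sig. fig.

At steady state, F × (Dose/τ) = Css × CL.
Dose = Css × CL × τ / F = 8.93 × 0.4680 × 14.7 / 0.98 = 62.69 mg

62.7 mg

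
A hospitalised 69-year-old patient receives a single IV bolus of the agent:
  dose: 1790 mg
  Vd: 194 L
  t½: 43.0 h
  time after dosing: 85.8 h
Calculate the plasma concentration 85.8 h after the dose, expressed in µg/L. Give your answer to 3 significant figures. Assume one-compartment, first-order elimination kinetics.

C₀ = Dose / Vd = 1790 / 194 = 9.227 mg/L
k = ln2 / t½ = 0.693147 / 43.0 = 0.01612 h⁻¹
C = C₀ · e^(−k·t) = 9.227 × e^(−0.01612 × 85.8)
  = 9.227 × 0.2508 = 2.314 mg/L
Convert: 2.314 mg/L × 1000 = 2314 µg/L

2310 µg/L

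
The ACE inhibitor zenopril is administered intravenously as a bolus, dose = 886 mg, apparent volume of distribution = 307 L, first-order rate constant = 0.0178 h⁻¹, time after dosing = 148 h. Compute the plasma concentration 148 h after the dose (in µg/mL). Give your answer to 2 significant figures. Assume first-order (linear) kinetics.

C₀ = Dose / Vd = 886.0 / 307 = 2.886 mg/L
C = C₀ · e^(−k·t) = 2.886 × e^(−0.01780 × 148)
  = 2.886 × 0.07176 = 0.2071 mg/L
(0.2071 mg/L = 0.2071 µg/mL)

0.21 µg/mL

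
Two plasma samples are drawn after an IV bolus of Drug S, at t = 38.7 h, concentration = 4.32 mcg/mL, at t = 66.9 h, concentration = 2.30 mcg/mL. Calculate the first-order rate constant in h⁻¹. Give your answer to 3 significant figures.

k = ln(C₁/C₂) / (t₂ − t₁) = ln(4.32/2.30) / (66.9 − 38.7)
  = 0.6303 / 28.20 = 0.02235 h⁻¹

0.0224 h⁻¹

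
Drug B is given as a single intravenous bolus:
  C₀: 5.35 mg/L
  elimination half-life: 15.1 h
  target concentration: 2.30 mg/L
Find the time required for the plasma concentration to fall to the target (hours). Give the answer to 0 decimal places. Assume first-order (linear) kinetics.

k = ln2 / t½ = 0.693147 / 15.1 = 0.04590 h⁻¹
t = ln(C₀ / C) / k = ln(5.350 / 2.30) / 0.04590
  = ln(2.326) / 0.04590 = 0.8442 / 0.04590 = 18.39 h

18 h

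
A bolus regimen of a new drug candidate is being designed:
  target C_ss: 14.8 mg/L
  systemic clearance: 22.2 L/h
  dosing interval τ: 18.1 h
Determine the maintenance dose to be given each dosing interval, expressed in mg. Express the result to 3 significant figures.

At steady state, Dose/τ = Css × CL.
Dose = Css × CL × τ = 14.8 × 22.20 × 18.1 = 5947 mg

5950 mg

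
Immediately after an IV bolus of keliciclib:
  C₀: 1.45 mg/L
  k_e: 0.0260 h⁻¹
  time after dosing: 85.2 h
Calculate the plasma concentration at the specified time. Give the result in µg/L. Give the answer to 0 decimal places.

C = C₀ · e^(−k·t) = 1.450 × e^(−0.02600 × 85.2)
  = 1.450 × 0.1091 = 0.1582 mg/L
Convert: 0.1582 mg/L × 1000 = 158.2 µg/L

158 µg/L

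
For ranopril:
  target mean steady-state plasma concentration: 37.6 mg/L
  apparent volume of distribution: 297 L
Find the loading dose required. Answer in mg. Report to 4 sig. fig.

LD = Css × Vd = 37.6 × 297 = 11170 mg

11170 mg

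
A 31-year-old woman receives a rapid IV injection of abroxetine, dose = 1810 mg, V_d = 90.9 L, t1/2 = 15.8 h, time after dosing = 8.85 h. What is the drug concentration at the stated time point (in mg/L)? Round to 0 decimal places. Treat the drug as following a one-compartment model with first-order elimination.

14 mg/L

C₀ = Dose / Vd = 1810 / 90.9 = 19.91 mg/L
k = ln2 / t½ = 0.693147 / 15.8 = 0.04387 h⁻¹
C = C₀ · e^(−k·t) = 19.91 × e^(−0.04387 × 8.85)
  = 19.91 × 0.6782 = 13.50 mg/L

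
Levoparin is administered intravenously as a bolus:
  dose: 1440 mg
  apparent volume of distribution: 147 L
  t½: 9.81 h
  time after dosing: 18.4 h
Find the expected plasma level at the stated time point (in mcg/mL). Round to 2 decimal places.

2.67 mcg/mL

C₀ = Dose / Vd = 1440 / 147 = 9.796 mg/L
k = ln2 / t½ = 0.693147 / 9.81 = 0.07066 h⁻¹
C = C₀ · e^(−k·t) = 9.796 × e^(−0.07066 × 18.4)
  = 9.796 × 0.2725 = 2.669 mg/L
(2.669 mg/L = 2.669 mcg/mL)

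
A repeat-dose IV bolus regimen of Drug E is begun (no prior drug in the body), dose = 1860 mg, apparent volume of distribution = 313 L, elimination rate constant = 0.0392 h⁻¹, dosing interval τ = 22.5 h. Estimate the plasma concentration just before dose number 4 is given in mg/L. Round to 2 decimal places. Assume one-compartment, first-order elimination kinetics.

3.90 mg/L

C₀ per dose = Dose / Vd = 1860 / 313 = 5.942 mg/L
Fraction remaining after one interval: r = e^(−kτ) = e^(−0.03920 × 22.5) = 0.4140
Before dose 4, 3 doses have been given (aged 1τ, 2τ, 3τ).
C_trough = C₀ × (r + r² + … + r^3) = C₀ × r(1−r^3)/(1−r)
        = 5.942 × 0.4140 × (1 − 0.07096) / (1 − 0.4140) = 3.900 mg/L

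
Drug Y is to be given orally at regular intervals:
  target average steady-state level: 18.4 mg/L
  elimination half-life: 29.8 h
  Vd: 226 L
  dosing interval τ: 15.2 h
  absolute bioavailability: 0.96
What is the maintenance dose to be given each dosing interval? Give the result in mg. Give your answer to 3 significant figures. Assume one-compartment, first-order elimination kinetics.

k = ln2 / t½ = 0.693147 / 29.8 = 0.02326 h⁻¹
CL = k × Vd = 0.02326 × 226 = 5.257 L/h
At steady state, F × (Dose/τ) = Css × CL.
Dose = Css × CL × τ / F = 18.4 × 5.257 × 15.2 / 0.96 = 1532 mg

1530 mg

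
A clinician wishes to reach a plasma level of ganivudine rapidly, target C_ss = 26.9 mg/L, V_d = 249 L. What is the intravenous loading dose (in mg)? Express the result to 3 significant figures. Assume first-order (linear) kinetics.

LD = Css × Vd = 26.9 × 249 = 6698 mg

6700 mg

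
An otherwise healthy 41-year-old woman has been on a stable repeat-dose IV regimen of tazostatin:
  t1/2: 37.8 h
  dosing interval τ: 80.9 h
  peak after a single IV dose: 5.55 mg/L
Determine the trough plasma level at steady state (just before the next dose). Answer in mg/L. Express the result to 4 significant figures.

1.628 mg/L

k = ln2 / t½ = 0.693147 / 37.8 = 0.01834 h⁻¹
e^(−kτ) = e^(−0.01834 × 80.9) = 0.2268
Accumulation ratio R = 1 / (1 − e^(−kτ)) = 1 / (1 − 0.2268) = 1.293
Steady-state trough = C₀ × R × e^(−kτ) = 5.55 × 1.293 × 0.2268 = 1.628 mg/L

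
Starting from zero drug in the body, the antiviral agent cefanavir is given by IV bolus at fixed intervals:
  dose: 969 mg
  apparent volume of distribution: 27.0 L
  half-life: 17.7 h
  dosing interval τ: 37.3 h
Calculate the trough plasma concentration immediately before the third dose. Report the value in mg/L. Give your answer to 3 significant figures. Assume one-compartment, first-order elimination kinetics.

10.3 mg/L

C₀ per dose = Dose / Vd = 969 / 27.0 = 35.89 mg/L
k = ln2 / t½ = 0.693147 / 17.7 = 0.03916 h⁻¹
Fraction remaining after one interval: r = e^(−kτ) = e^(−0.03916 × 37.3) = 0.2321
Before dose 3, 2 doses have been given (aged 1τ, 2τ).
C_trough = C₀ × (r + r²) = 35.89 × (0.2321 + 0.05387) = 10.26 mg/L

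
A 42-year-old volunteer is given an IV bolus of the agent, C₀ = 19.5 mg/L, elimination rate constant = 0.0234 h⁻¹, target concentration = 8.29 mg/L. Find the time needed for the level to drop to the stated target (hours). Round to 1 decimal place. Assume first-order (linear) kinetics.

36.6 h

t = ln(C₀ / C) / k = ln(19.50 / 8.29) / 0.02340
  = ln(2.352) / 0.02340 = 0.8553 / 0.02340 = 36.55 h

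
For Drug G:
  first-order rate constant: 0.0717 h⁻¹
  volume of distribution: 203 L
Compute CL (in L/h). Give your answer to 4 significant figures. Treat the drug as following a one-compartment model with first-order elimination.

14.56 L/h

CL = k × Vd = 0.0717 × 203 = 14.56 L/h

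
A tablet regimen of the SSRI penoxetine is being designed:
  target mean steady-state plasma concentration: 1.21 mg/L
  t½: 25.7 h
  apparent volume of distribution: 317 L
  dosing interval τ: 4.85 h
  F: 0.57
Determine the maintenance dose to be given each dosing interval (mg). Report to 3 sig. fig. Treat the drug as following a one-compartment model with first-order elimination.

k = ln2 / t½ = 0.693147 / 25.7 = 0.02697 h⁻¹
CL = k × Vd = 0.02697 × 317 = 8.549 L/h
At steady state, F × (Dose/τ) = Css × CL.
Dose = Css × CL × τ / F = 1.21 × 8.549 × 4.85 / 0.57 = 88.02 mg

88.0 mg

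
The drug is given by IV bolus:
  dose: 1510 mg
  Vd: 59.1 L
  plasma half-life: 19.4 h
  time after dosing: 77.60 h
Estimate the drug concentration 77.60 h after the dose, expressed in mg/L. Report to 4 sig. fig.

1.597 mg/L

C₀ = Dose / Vd = 1510 / 59.1 = 25.55 mg/L
k = ln2 / t½ = 0.693147 / 19.4 = 0.03573 h⁻¹
t / t½ = 77.60 / 19.4 = 4 half-lives
C = C₀ × (1/2)^4 = 25.55 × 0.06250 = 1.597 mg/L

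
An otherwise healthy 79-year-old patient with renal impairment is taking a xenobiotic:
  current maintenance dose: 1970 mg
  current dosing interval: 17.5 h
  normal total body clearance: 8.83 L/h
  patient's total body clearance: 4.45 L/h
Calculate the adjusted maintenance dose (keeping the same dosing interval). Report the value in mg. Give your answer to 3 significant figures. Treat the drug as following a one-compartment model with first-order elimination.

To keep the same average steady-state level, dosing rate must scale with clearance.
CL ratio = 4.45 / 8.83 = 0.5040
New dose (same interval) = 1970 × 0.5040 = 992.9 mg

993 mg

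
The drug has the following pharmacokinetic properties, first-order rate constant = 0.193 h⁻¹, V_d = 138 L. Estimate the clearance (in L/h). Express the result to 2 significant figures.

27 L/h

CL = k × Vd = 0.193 × 138 = 26.63 L/h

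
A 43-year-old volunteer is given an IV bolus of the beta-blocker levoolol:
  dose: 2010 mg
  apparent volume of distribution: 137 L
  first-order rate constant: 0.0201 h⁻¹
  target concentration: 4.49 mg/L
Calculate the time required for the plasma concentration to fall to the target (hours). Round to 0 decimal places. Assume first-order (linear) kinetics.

59 h

C₀ = Dose / Vd = 2010 / 137 = 14.67 mg/L
t = ln(C₀ / C) / k = ln(14.67 / 4.49) / 0.02010
  = ln(3.267) / 0.02010 = 1.184 / 0.02010 = 58.91 h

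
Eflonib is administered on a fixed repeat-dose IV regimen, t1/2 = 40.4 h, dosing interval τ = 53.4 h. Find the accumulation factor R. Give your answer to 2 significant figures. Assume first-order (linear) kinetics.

k = ln2 / t½ = 0.693147 / 40.4 = 0.01716 h⁻¹
e^(−kτ) = e^(−0.01716 × 53.4) = 0.4000
Accumulation ratio R = 1 / (1 − e^(−kτ)) = 1 / (1 − 0.4000) = 1.667

1.7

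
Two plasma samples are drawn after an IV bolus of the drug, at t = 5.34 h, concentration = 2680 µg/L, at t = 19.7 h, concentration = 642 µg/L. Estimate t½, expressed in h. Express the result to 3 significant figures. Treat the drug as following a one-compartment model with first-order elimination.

6.97 h

k = ln(C₁/C₂) / (t₂ − t₁) = ln(2680/642) / (19.7 − 5.34)
  = 1.429 / 14.36 = 0.09951 h⁻¹
t½ = ln2 / k = 0.693147 / 0.09951 = 6.966 h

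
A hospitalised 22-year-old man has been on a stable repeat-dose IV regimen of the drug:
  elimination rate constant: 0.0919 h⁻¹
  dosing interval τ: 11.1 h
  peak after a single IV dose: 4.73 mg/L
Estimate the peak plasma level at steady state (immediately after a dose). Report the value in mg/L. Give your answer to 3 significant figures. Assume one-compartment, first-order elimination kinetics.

e^(−kτ) = e^(−0.09190 × 11.1) = 0.3606
Accumulation ratio R = 1 / (1 − e^(−kτ)) = 1 / (1 − 0.3606) = 1.564
Steady-state peak = C₀ × R = 4.73 × 1.564 = 7.398 mg/L

7.40 mg/L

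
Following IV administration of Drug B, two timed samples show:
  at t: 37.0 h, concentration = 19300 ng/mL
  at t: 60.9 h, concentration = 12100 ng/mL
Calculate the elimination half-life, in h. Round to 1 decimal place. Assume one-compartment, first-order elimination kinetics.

35.5 h

k = ln(C₁/C₂) / (t₂ − t₁) = ln(19300/12100) / (60.9 − 37.0)
  = 0.4669 / 23.90 = 0.01954 h⁻¹
t½ = ln2 / k = 0.693147 / 0.01954 = 35.47 h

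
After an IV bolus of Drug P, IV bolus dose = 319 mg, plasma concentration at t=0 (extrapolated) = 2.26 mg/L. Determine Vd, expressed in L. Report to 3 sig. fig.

Vd = Dose / C₀ = 319.0 / 2.26 = 141.2 L

141 L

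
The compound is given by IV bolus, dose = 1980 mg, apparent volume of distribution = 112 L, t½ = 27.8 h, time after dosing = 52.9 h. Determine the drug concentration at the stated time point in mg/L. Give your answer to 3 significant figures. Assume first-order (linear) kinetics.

C₀ = Dose / Vd = 1980 / 112 = 17.68 mg/L
k = ln2 / t½ = 0.693147 / 27.8 = 0.02493 h⁻¹
C = C₀ · e^(−k·t) = 17.68 × e^(−0.02493 × 52.9)
  = 17.68 × 0.2675 = 4.729 mg/L

4.73 mg/L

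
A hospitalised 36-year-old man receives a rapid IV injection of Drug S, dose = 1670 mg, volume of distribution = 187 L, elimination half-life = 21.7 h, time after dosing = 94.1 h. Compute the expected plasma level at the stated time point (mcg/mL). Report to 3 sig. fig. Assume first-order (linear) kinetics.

0.442 mcg/mL

C₀ = Dose / Vd = 1670 / 187 = 8.930 mg/L
k = ln2 / t½ = 0.693147 / 21.7 = 0.03194 h⁻¹
C = C₀ · e^(−k·t) = 8.930 × e^(−0.03194 × 94.1)
  = 8.930 × 0.04951 = 0.4421 mg/L
(0.4421 mg/L = 0.4421 mcg/mL)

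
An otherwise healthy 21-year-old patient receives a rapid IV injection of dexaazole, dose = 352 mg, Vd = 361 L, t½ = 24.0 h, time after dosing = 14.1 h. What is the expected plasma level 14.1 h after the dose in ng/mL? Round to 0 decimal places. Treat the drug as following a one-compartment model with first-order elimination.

C₀ = Dose / Vd = 352.0 / 361 = 0.9751 mg/L
k = ln2 / t½ = 0.693147 / 24.0 = 0.02888 h⁻¹
C = C₀ · e^(−k·t) = 0.9751 × e^(−0.02888 × 14.1)
  = 0.9751 × 0.6655 = 0.6489 mg/L
Convert: 0.6489 mg/L × 1000 = 648.9 ng/mL

649 ng/mL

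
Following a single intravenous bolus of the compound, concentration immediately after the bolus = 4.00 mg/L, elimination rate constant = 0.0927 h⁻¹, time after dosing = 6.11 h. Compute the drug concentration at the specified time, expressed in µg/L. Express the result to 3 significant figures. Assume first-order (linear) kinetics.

2270 µg/L

C = C₀ · e^(−k·t) = 4.000 × e^(−0.09270 × 6.11)
  = 4.000 × 0.5676 = 2.270 mg/L
Convert: 2.270 mg/L × 1000 = 2270 µg/L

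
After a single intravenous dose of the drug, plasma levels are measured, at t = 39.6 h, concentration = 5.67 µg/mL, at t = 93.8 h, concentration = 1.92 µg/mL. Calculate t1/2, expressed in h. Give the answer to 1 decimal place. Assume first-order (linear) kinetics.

34.7 h

k = ln(C₁/C₂) / (t₂ − t₁) = ln(5.67/1.92) / (93.8 − 39.6)
  = 1.083 / 54.20 = 0.01998 h⁻¹
t½ = ln2 / k = 0.693147 / 0.01998 = 34.69 h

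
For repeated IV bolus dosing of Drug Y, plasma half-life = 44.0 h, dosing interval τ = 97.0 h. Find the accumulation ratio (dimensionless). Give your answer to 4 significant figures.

k = ln2 / t½ = 0.693147 / 44.0 = 0.01575 h⁻¹
e^(−kτ) = e^(−0.01575 × 97.0) = 0.2170
Accumulation ratio R = 1 / (1 − e^(−kτ)) = 1 / (1 − 0.2170) = 1.277

1.277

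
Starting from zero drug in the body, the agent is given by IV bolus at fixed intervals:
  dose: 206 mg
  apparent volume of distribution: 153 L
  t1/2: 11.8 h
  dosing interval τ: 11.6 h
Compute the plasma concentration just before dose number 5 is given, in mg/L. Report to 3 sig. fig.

C₀ per dose = Dose / Vd = 206 / 153 = 1.346 mg/L
k = ln2 / t½ = 0.693147 / 11.8 = 0.05874 h⁻¹
Fraction remaining after one interval: r = e^(−kτ) = e^(−0.05874 × 11.6) = 0.5059
Before dose 5, 4 doses have been given (aged 1τ, 2τ, 3τ, 4τ).
C_trough = C₀ × (r + r² + … + r^4) = C₀ × r(1−r^4)/(1−r)
        = 1.346 × 0.5059 × (1 − 0.06550) / (1 − 0.5059) = 1.288 mg/L

1.29 mg/L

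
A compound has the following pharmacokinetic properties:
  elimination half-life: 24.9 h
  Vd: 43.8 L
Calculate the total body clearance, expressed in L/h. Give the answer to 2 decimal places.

1.22 L/h

k = ln2 / t½ = 0.693147 / 24.9 = 0.02784 h⁻¹
CL = k × Vd = 0.02784 × 43.8 = 1.219 L/h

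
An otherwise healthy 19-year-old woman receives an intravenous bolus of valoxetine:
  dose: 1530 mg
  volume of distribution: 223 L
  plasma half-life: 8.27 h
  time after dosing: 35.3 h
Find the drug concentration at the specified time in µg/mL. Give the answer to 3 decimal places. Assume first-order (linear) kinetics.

C₀ = Dose / Vd = 1530 / 223 = 6.861 mg/L
k = ln2 / t½ = 0.693147 / 8.27 = 0.08381 h⁻¹
C = C₀ · e^(−k·t) = 6.861 × e^(−0.08381 × 35.3)
  = 6.861 × 0.05190 = 0.3561 mg/L
(0.3561 mg/L = 0.3561 µg/mL)

0.356 µg/mL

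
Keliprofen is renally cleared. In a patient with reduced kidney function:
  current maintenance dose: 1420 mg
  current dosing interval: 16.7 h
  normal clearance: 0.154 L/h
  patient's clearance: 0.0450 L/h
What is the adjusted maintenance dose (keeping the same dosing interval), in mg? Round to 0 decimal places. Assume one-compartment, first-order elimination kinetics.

To keep the same average steady-state level, dosing rate must scale with clearance.
CL ratio = 0.0450 / 0.154 = 0.2922
New dose (same interval) = 1420 × 0.2922 = 414.9 mg

415 mg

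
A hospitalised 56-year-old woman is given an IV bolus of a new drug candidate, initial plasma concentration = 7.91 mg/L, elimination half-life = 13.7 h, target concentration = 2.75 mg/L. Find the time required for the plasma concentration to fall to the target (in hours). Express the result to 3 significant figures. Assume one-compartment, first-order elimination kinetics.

k = ln2 / t½ = 0.693147 / 13.7 = 0.05059 h⁻¹
t = ln(C₀ / C) / k = ln(7.910 / 2.75) / 0.05059
  = ln(2.876) / 0.05059 = 1.056 / 0.05059 = 20.87 h

20.9 h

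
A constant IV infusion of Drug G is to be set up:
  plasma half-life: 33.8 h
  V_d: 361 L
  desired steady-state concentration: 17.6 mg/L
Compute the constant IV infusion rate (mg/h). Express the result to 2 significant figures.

k = ln2 / t½ = 0.693147 / 33.8 = 0.02051 h⁻¹
CL = k × Vd = 0.02051 × 361 = 7.404 L/h
At steady state, infusion rate R₀ = Css × CL = 17.6 × 7.404 = 130.3 mg/h

130 mg/h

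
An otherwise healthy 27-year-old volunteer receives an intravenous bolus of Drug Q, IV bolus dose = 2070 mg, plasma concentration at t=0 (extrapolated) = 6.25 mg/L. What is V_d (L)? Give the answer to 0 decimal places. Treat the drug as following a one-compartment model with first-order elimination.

331 L

Vd = Dose / C₀ = 2070 / 6.25 = 331.2 L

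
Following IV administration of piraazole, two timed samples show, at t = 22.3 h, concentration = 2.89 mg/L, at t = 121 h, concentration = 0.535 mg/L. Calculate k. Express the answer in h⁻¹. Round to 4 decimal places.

k = ln(C₁/C₂) / (t₂ − t₁) = ln(2.89/0.535) / (121 − 22.3)
  = 1.687 / 98.70 = 0.01709 h⁻¹

0.0171 h⁻¹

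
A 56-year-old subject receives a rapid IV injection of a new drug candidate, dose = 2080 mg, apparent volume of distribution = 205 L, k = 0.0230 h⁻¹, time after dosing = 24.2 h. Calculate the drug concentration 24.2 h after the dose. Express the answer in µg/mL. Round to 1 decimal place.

C₀ = Dose / Vd = 2080 / 205 = 10.15 mg/L
C = C₀ · e^(−k·t) = 10.15 × e^(−0.02300 × 24.2)
  = 10.15 × 0.5732 = 5.818 mg/L
(5.818 mg/L = 5.818 µg/mL)

5.8 µg/mL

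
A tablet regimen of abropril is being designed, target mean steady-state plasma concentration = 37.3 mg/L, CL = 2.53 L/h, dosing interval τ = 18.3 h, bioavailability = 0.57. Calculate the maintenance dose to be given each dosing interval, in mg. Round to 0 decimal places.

3030 mg

At steady state, F × (Dose/τ) = Css × CL.
Dose = Css × CL × τ / F = 37.3 × 2.530 × 18.3 / 0.57 = 3030 mg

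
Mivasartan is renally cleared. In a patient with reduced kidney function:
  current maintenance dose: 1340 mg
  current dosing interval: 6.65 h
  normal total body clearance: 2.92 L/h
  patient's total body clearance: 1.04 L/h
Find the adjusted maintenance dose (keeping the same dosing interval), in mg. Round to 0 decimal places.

477 mg

To keep the same average steady-state level, dosing rate must scale with clearance.
CL ratio = 1.04 / 2.92 = 0.3562
New dose (same interval) = 1340 × 0.3562 = 477.3 mg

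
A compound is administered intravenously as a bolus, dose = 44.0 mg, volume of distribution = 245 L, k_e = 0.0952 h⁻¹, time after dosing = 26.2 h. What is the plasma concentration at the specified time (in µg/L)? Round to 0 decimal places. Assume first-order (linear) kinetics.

C₀ = Dose / Vd = 44.00 / 245 = 0.1796 mg/L
C = C₀ · e^(−k·t) = 0.1796 × e^(−0.09520 × 26.2)
  = 0.1796 × 0.08256 = 0.01483 mg/L
Convert: 0.01483 mg/L × 1000 = 14.83 µg/L

15 µg/L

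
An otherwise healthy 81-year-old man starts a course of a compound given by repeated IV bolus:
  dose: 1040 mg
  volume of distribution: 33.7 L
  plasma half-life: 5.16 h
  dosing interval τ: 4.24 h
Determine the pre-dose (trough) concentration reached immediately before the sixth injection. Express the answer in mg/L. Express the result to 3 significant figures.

37.9 mg/L

C₀ per dose = Dose / Vd = 1040 / 33.7 = 30.86 mg/L
k = ln2 / t½ = 0.693147 / 5.16 = 0.1343 h⁻¹
Fraction remaining after one interval: r = e^(−kτ) = e^(−0.1343 × 4.24) = 0.5658
Before dose 6, 5 doses have been given (aged 1τ, 2τ, 3τ, 4τ, 5τ).
C_trough = C₀ × (r + r² + … + r^5) = C₀ × r(1−r^5)/(1−r)
        = 30.86 × 0.5658 × (1 − 0.05798) / (1 − 0.5658) = 37.88 mg/L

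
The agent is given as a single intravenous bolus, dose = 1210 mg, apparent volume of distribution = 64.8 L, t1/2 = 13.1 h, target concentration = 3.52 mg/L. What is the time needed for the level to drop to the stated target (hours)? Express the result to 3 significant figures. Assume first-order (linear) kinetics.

31.5 h

C₀ = Dose / Vd = 1210 / 64.8 = 18.67 mg/L
k = ln2 / t½ = 0.693147 / 13.1 = 0.05291 h⁻¹
t = ln(C₀ / C) / k = ln(18.67 / 3.52) / 0.05291
  = ln(5.304) / 0.05291 = 1.668 / 0.05291 = 31.53 h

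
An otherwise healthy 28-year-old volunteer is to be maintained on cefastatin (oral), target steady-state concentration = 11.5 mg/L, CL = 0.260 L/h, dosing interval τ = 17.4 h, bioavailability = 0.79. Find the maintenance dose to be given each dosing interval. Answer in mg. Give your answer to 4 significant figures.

65.86 mg

At steady state, F × (Dose/τ) = Css × CL.
Dose = Css × CL × τ / F = 11.5 × 0.2600 × 17.4 / 0.79 = 65.86 mg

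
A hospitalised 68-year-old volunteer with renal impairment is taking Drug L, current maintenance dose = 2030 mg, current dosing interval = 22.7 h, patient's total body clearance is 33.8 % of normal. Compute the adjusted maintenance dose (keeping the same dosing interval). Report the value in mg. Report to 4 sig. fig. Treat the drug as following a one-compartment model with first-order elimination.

686.1 mg

To keep the same average steady-state level, dosing rate must scale with clearance.
CL ratio = 33.8 / 100 = 0.3380
New dose (same interval) = 2030 × 0.3380 = 686.1 mg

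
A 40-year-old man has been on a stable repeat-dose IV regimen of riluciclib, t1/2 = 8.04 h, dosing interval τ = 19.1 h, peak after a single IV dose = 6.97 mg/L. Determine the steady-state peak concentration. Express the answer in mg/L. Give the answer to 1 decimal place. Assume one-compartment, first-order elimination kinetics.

k = ln2 / t½ = 0.693147 / 8.04 = 0.08621 h⁻¹
e^(−kτ) = e^(−0.08621 × 19.1) = 0.1927
Accumulation ratio R = 1 / (1 − e^(−kτ)) = 1 / (1 − 0.1927) = 1.239
Steady-state peak = C₀ × R = 6.97 × 1.239 = 8.636 mg/L

8.6 mg/L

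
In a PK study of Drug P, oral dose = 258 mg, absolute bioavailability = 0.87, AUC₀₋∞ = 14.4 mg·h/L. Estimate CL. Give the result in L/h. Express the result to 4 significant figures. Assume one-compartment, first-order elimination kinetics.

15.59 L/h

CL = F·Dose / AUC = 0.87 × 258 / 14.4 = 15.59 L/h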